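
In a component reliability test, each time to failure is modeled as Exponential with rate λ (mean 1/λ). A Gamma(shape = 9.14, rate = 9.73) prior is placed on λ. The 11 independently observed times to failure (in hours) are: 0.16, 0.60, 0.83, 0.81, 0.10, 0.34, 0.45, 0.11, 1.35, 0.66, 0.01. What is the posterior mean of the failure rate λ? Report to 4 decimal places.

With a Gamma(shape α, rate β) prior on the exponential rate λ, the posterior after n observations with total T = Σxᵢ is Gamma(α+n, β+T).
Sum of observations T = 5.42 hours; n = 11.
Posterior: Gamma(9.14+11, 9.73+5.42) = Gamma(20.14, 15.15).
Posterior mean of λ = α/β = 20.14/15.15 = 1.3294.

1.3294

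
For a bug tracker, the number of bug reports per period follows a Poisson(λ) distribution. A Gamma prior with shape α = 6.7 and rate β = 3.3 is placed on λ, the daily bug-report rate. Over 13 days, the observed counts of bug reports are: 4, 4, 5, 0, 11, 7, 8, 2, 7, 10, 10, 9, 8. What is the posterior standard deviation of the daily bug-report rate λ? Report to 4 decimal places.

0.5875

With a Gamma(shape α, rate β) prior, the Poisson likelihood is conjugate: the posterior is Gamma(α + ΣXᵢ, β + n).
Sum of counts S = 85 over n = 13 days.
Posterior: Gamma(α+S, β+n) = Gamma(6.7+85, 3.3+13) = Gamma(91.7, 16.3).
SD = √α/β = √91.7/16.3 = 0.5875.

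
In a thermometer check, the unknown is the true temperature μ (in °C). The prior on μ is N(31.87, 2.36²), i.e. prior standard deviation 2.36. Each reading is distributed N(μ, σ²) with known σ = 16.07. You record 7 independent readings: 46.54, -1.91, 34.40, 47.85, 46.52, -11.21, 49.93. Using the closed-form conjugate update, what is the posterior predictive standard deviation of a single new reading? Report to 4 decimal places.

16.2199

For Normal data with known variance σ², a Normal(μ₀, σ₀²) prior on μ is conjugate. Posterior precision = 1/σ₀² + n/σ²; posterior mean is the precision-weighted average of μ₀ and x̄.
σ₀² = 2.36² = 5.5696, σ² = 16.07² = 258.2449; σ² + n·σ₀² = 258.2449 + 7·5.5696 = 297.2321.
Posterior precision = 1/σ₀² + n/σ² = 1/5.5696 + 7/258.2449 = (σ² + n·σ₀²)/(σ₀²σ²) = 297.2321/(5.5696·258.2449); posterior variance σₙ² = σ₀²σ²/(σ² + n·σ₀²) = 5.5696·258.2449/297.2321 = 4.839049.
Predictive variance for one new observation = σₙ² + σ² = 5.5696·258.2449/297.2321 + 258.2449 = σ²·(σ₀² + 297.2321)/297.2321 = 258.2449·302.8017/297.2321 = 263.083949; SD = √(258.2449·302.8017/297.2321) = 16.2199.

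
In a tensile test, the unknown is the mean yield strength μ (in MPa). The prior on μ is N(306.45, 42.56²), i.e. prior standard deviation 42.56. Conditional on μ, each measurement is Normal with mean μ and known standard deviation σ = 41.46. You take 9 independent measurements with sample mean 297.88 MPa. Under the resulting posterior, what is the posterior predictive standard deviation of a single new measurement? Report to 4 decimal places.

43.4938

For Normal data with known variance σ², a Normal(μ₀, σ₀²) prior on μ is conjugate. Posterior precision = 1/σ₀² + n/σ²; posterior mean is the precision-weighted average of μ₀ and x̄.
σ₀² = 42.56² = 1811.3536, σ² = 41.46² = 1718.9316; σ² + n·σ₀² = 1718.9316 + 9·1811.3536 = 18021.114.
Posterior precision = 1/σ₀² + n/σ² = 1/1811.3536 + 9/1718.9316 = (σ² + n·σ₀²)/(σ₀²σ²) = 18021.114/(1811.3536·1718.9316); posterior variance σₙ² = σ₀²σ²/(σ² + n·σ₀²) = 1811.3536·1718.9316/18021.114 = 172.774721.
Predictive variance for one new observation = σₙ² + σ² = 1811.3536·1718.9316/18021.114 + 1718.9316 = σ²·(σ₀² + 18021.114)/18021.114 = 1718.9316·19832.4676/18021.114 = 1891.706321; SD = √(1718.9316·19832.4676/18021.114) = 43.4938.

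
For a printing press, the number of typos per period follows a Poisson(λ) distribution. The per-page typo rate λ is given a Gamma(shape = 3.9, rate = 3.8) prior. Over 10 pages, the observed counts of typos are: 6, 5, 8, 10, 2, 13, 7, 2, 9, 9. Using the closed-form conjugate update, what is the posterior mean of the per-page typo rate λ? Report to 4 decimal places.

With a Gamma(shape α, rate β) prior, the Poisson likelihood is conjugate: the posterior is Gamma(α + ΣXᵢ, β + n).
Sum of counts S = 71 over n = 10 pages.
Posterior: Gamma(α+S, β+n) = Gamma(3.9+71, 3.8+10) = Gamma(74.9, 13.8).
Posterior mean = α/β = 74.9/13.8 = 5.4275.

5.4275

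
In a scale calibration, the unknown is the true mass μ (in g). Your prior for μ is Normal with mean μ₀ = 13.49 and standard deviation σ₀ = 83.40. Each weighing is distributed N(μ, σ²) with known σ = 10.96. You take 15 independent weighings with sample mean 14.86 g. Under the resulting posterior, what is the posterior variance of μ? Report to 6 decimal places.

7.998897

For Normal data with known variance σ², a Normal(μ₀, σ₀²) prior on μ is conjugate. Posterior precision = 1/σ₀² + n/σ²; posterior mean is the precision-weighted average of μ₀ and x̄.
σ₀² = 83.40² = 6955.56, σ² = 10.96² = 120.1216; σ² + n·σ₀² = 120.1216 + 15·6955.56 = 104453.5216.
Posterior precision = 1/σ₀² + n/σ² = 1/6955.56 + 15/120.1216 = (σ² + n·σ₀²)/(σ₀²σ²) = 104453.5216/(6955.56·120.1216); posterior variance σₙ² = σ₀²σ²/(σ² + n·σ₀²) = 6955.56·120.1216/104453.5216 = 7.998897.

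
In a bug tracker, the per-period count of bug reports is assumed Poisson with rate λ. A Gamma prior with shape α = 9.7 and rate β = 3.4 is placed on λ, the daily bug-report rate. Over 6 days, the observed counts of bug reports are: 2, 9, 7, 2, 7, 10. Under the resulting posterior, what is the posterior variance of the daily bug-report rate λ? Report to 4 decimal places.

With a Gamma(shape α, rate β) prior, the Poisson likelihood is conjugate: the posterior is Gamma(α + ΣXᵢ, β + n).
Sum of counts S = 37 over n = 6 days.
Posterior: Gamma(α+S, β+n) = Gamma(9.7+37, 3.4+6) = Gamma(46.7, 9.4).
Var = α/β² = 46.7/9.4² = 0.5285.

0.5285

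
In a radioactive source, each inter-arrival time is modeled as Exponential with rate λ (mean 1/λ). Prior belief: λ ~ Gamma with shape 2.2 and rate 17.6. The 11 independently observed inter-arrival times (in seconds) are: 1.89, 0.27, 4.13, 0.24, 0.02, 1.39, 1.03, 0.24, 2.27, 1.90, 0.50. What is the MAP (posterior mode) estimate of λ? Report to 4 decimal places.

With a Gamma(shape α, rate β) prior on the exponential rate λ, the posterior after n observations with total T = Σxᵢ is Gamma(α+n, β+T).
Sum of observations T = 13.88 seconds; n = 11.
Posterior: Gamma(2.2+11, 17.6+13.88) = Gamma(13.2, 31.48).
Mode = (α−1)/β = 0.3875.

0.3875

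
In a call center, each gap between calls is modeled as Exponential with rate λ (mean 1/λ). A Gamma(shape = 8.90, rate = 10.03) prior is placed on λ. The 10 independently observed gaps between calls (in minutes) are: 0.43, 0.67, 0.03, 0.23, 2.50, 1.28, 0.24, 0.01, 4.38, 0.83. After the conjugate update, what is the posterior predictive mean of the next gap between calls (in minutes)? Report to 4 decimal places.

1.1525

With a Gamma(shape α, rate β) prior on the exponential rate λ, the posterior after n observations with total T = Σxᵢ is Gamma(α+n, β+T).
Sum of observations T = 10.60 minutes; n = 10.
Posterior: Gamma(8.90+10, 10.03+10.60) = Gamma(18.90, 20.63).
The predictive distribution for the next observation is Lomax; its mean is β/(α−1) = 20.63/17.90 = 1.1525.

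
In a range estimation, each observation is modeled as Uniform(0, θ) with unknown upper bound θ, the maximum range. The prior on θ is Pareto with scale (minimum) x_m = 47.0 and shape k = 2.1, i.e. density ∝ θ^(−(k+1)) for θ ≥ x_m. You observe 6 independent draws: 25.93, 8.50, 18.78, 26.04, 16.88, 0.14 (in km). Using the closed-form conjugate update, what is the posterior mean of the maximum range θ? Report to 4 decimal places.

53.6197

A Pareto(scale x_m, shape k) prior on the upper bound θ of Uniform(0, θ) is conjugate: posterior is Pareto(max(x_m, max xᵢ), k + n).
Sample maximum = 26.04; prior scale x_m = 47.0 → posterior scale = max = 47.00.
Posterior shape = 2.1 + 6 = 8.1.
E[θ|data] = k·x_m/(k−1) = 8.1·47.00/7.1 = 53.6197.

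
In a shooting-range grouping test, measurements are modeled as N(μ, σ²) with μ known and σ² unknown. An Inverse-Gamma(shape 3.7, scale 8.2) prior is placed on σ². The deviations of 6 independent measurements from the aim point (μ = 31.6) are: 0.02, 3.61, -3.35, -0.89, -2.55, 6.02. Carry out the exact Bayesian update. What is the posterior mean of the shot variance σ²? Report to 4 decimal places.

7.3851

With known mean μ and an Inverse-Gamma(α, β) prior on σ², the Normal likelihood is conjugate: posterior is Inv-Gamma(α + n/2, β + Σ(xᵢ−μ)²/2).
Σ(xᵢ−μ)² = (0.02)² + (3.61)² + (-3.35)² + (-0.89)² + (-2.55)² + (6.02)² = 67.7900.
Posterior: Inv-Gamma(3.7 + 6/2, 8.2 + 67.7900/2) = Inv-Gamma(6.70, 42.09500).
E[σ²|data] = β/(α−1) = 42.09500/5.70 = 7.3851.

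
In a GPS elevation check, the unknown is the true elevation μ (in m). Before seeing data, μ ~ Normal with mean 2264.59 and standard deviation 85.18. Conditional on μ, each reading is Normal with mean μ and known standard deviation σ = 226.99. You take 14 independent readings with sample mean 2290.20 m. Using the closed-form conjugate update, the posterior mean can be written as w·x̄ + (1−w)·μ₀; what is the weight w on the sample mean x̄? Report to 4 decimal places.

For Normal data with known variance σ², a Normal(μ₀, σ₀²) prior on μ is conjugate. Posterior precision = 1/σ₀² + n/σ²; posterior mean is the precision-weighted average of μ₀ and x̄.
σ₀² = 85.18² = 7255.6324, σ² = 226.99² = 51524.4601. Prior precision 1/σ₀² = 1/7255.6324; data precision n/σ² = 14/51524.4601.
w = (n/σ²)/(1/σ₀² + n/σ²) = n·σ₀²/(σ² + n·σ₀²) = 14·7255.6324/(51524.4601 + 14·7255.6324) = 101578.8536/153103.3137 = 0.6635.

0.6635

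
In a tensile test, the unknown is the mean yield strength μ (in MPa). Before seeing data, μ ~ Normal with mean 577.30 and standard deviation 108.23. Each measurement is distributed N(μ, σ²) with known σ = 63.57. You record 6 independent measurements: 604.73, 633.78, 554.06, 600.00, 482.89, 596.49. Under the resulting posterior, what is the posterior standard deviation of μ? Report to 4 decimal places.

For Normal data with known variance σ², a Normal(μ₀, σ₀²) prior on μ is conjugate. Posterior precision = 1/σ₀² + n/σ²; posterior mean is the precision-weighted average of μ₀ and x̄.
σ₀² = 108.23² = 11713.7329, σ² = 63.57² = 4041.1449; σ² + n·σ₀² = 4041.1449 + 6·11713.7329 = 74323.5423.
Posterior precision = 1/σ₀² + n/σ² = 1/11713.7329 + 6/4041.1449 = (σ² + n·σ₀²)/(σ₀²σ²) = 74323.5423/(11713.7329·4041.1449); posterior variance σₙ² = σ₀²σ²/(σ² + n·σ₀²) = 11713.7329·4041.1449/74323.5423 = 636.903066.
Posterior SD = √σₙ² = √(11713.7329·4041.1449/74323.5423) = 25.2369.

25.2369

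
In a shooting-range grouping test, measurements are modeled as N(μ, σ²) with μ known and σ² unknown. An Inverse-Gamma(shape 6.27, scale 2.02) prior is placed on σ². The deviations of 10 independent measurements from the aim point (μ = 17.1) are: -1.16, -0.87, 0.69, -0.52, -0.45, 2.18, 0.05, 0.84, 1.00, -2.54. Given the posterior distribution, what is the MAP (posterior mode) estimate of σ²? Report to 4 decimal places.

0.8151

With known mean μ and an Inverse-Gamma(α, β) prior on σ², the Normal likelihood is conjugate: posterior is Inv-Gamma(α + n/2, β + Σ(xᵢ−μ)²/2).
Σ(xᵢ−μ)² = (-1.16)² + (-0.87)² + (0.69)² + (-0.52)² + (-0.45)² + (2.18)² + (0.05)² + (0.84)² + (1.00)² + (-2.54)² = 15.9636.
Posterior: Inv-Gamma(6.27 + 10/2, 2.02 + 15.9636/2) = Inv-Gamma(11.27, 10.00180).
Mode = β/(α+1) = 10.00180/12.27 = 0.8151.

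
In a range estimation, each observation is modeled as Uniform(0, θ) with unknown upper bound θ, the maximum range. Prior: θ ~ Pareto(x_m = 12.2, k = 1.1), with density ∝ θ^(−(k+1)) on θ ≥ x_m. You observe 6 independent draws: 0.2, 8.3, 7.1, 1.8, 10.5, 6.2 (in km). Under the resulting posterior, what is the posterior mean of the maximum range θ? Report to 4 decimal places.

14.2000

A Pareto(scale x_m, shape k) prior on the upper bound θ of Uniform(0, θ) is conjugate: posterior is Pareto(max(x_m, max xᵢ), k + n).
Sample maximum = 10.5; prior scale x_m = 12.2 → posterior scale = max = 12.2.
Posterior shape = 1.1 + 6 = 7.1.
E[θ|data] = k·x_m/(k−1) = 7.1·12.2/6.1 = 14.2000.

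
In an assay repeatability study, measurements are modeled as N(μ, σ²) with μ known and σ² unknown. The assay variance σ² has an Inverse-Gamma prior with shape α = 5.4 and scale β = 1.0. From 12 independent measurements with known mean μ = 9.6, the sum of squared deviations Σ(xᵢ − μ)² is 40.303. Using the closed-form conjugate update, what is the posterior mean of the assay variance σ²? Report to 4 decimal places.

With known mean μ and an Inverse-Gamma(α, β) prior on σ², the Normal likelihood is conjugate: posterior is Inv-Gamma(α + n/2, β + Σ(xᵢ−μ)²/2).
Posterior: Inv-Gamma(5.4 + 12/2, 1.0 + 40.303/2) = Inv-Gamma(11.40, 21.1515).
E[σ²|data] = β/(α−1) = 21.1515/10.40 = 2.0338.

2.0338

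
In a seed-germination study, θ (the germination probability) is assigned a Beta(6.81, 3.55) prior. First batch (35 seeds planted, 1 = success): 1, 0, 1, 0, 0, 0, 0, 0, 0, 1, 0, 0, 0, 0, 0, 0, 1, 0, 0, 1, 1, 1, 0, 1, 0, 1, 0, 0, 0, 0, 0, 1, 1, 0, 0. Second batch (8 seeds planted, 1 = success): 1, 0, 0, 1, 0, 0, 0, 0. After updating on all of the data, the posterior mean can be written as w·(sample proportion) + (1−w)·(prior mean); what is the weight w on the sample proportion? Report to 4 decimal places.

0.8058

The Beta prior is conjugate to a Binomial/Bernoulli likelihood; the update adds successes to α and failures to β.
Total number of seeds planted: n = 35 + 8 = 43.
Posterior mean = (α₀+k)/(α₀+β₀+n) = [n/(α₀+β₀+n)]·(k/n) + [(α₀+β₀)/(α₀+β₀+n)]·α₀/(α₀+β₀), so only n and the prior enter the weight.
The weight on the data is w = n/(α₀+β₀+n) = 43/(6.81+3.55+43) = 43/53.36 = 0.8058.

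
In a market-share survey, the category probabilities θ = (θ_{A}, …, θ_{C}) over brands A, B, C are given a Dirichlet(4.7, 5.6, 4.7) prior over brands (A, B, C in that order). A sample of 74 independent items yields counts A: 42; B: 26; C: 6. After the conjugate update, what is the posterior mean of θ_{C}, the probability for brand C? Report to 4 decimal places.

The Dirichlet prior is conjugate to the Multinomial likelihood: each posterior αⱼ = prior αⱼ + observed count nⱼ.
Posterior concentration: (46.7, 31.6, 10.7), total = 89.0.
E[θ_{C}|data] = α_{C}/Σα = 10.7/89.0 = 0.1202.

0.1202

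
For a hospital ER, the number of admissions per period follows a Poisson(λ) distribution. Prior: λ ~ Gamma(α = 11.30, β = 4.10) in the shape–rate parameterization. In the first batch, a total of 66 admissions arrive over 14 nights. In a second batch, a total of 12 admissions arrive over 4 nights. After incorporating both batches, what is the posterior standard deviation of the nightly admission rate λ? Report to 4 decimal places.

With a Gamma(shape α, rate β) prior, the Poisson likelihood is conjugate: the posterior is Gamma(α + ΣXᵢ, β + n).
After batch 1: Gamma(α+S, β+n) = Gamma(11.30+66, 4.10+14) = Gamma(77.30, 18.10).
After batch 2: Gamma(α+S, β+n) = Gamma(77.30+12, 18.10+4) = Gamma(89.30, 22.10).
SD = √α/β = √89.30/22.10 = 0.4276.

0.4276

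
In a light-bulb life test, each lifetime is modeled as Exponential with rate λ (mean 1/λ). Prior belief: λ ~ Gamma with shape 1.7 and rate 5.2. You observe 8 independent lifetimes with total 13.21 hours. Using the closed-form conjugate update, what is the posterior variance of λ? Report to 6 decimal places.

With a Gamma(shape α, rate β) prior on the exponential rate λ, the posterior after n observations with total T = Σxᵢ is Gamma(α+n, β+T).
Posterior: Gamma(1.7+8, 5.2+13.21) = Gamma(9.7, 18.41).
Var = α/β² = 0.028620.

0.028620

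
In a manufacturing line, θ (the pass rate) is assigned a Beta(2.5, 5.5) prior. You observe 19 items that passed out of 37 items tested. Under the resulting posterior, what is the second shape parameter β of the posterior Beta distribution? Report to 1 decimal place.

The Beta prior is conjugate to a Binomial/Bernoulli likelihood; the update adds successes to α and failures to β.
Posterior: Beta(α+k, β+n−k) = Beta(2.5+19, 5.5+18) = Beta(21.5, 23.5).
Posterior β = 23.5.

23.5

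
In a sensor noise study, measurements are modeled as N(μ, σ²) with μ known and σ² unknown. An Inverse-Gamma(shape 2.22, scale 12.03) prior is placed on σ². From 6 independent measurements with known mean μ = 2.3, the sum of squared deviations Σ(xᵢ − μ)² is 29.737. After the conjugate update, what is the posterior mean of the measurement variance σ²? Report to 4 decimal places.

6.3741

With known mean μ and an Inverse-Gamma(α, β) prior on σ², the Normal likelihood is conjugate: posterior is Inv-Gamma(α + n/2, β + Σ(xᵢ−μ)²/2).
Posterior: Inv-Gamma(2.22 + 6/2, 12.03 + 29.737/2) = Inv-Gamma(5.22, 26.8985).
E[σ²|data] = β/(α−1) = 26.8985/4.22 = 6.3741.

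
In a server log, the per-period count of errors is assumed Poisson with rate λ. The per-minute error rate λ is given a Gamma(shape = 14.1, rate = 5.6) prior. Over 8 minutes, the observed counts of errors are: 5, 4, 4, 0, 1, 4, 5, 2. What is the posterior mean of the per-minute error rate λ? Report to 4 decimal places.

With a Gamma(shape α, rate β) prior, the Poisson likelihood is conjugate: the posterior is Gamma(α + ΣXᵢ, β + n).
Sum of counts S = 25 over n = 8 minutes.
Posterior: Gamma(α+S, β+n) = Gamma(14.1+25, 5.6+8) = Gamma(39.1, 13.6).
Posterior mean = α/β = 39.1/13.6 = 2.8750.

2.8750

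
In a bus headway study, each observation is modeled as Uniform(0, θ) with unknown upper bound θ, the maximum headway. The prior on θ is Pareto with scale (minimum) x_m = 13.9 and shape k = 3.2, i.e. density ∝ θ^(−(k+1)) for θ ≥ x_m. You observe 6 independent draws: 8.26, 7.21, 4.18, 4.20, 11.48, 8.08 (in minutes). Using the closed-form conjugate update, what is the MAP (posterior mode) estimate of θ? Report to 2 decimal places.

A Pareto(scale x_m, shape k) prior on the upper bound θ of Uniform(0, θ) is conjugate: posterior is Pareto(max(x_m, max xᵢ), k + n).
Sample maximum = 11.48; prior scale x_m = 13.9 → posterior scale = max = 13.90.
Posterior shape = 3.2 + 6 = 9.2.
The Pareto density is decreasing on [x_m, ∞), so the mode is x_m = 13.90.

13.90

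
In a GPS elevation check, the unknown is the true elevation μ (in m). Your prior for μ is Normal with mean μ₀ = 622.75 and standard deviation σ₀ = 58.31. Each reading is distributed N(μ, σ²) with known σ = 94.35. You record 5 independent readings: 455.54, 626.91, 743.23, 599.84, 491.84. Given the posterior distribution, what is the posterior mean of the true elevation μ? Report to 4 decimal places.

596.9708

For Normal data with known variance σ², a Normal(μ₀, σ₀²) prior on μ is conjugate. Posterior precision = 1/σ₀² + n/σ²; posterior mean is the precision-weighted average of μ₀ and x̄.
Σxᵢ = 455.54 + 626.91 + 743.23 + 599.84 + 491.84 = 2917.36, so n·x̄ = 2917.36.
σ₀² = 58.31² = 3400.0561, σ² = 94.35² = 8901.9225; σ² + n·σ₀² = 8901.9225 + 5·3400.0561 = 25902.203.
Posterior mean = (μ₀/σ₀² + n·x̄/σ²)/(1/σ₀² + n/σ²) = (σ²·μ₀ + σ₀²·n·x̄)/(σ² + n·σ₀²) = (8901.9225·622.75 + 3400.0561·2917.36)/25902.203 = 15462859.900771/25902.203 = 596.9708.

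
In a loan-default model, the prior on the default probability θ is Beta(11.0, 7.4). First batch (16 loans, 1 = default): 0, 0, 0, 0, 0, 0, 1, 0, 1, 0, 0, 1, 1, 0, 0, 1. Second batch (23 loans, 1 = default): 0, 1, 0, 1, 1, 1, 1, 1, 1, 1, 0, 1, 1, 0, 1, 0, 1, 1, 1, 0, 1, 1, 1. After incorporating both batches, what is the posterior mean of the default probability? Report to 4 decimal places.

The Beta prior is conjugate to a Binomial/Bernoulli likelihood; the update adds successes to α and failures to β.
After batch 1: Beta(11.0+5, 7.4+11) = Beta(16.0, 18.4).
After batch 2: Beta(16.0+17, 18.4+6) = Beta(33.0, 24.4).
Posterior mean = α/(α+β) = 33.0/57.4 = 0.5749.

0.5749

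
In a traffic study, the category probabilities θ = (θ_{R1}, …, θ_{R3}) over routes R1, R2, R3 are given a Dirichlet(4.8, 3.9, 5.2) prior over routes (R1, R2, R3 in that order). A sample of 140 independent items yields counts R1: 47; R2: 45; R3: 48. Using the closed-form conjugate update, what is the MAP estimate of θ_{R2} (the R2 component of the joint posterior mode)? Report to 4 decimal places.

0.3174

The Dirichlet prior is conjugate to the Multinomial likelihood: each posterior αⱼ = prior αⱼ + observed count nⱼ.
Posterior concentration: (51.8, 48.9, 53.2), total = 153.9.
Joint mode component: (α_{R2}−1)/(Σα−K) = 47.9/150.9 = 0.3174.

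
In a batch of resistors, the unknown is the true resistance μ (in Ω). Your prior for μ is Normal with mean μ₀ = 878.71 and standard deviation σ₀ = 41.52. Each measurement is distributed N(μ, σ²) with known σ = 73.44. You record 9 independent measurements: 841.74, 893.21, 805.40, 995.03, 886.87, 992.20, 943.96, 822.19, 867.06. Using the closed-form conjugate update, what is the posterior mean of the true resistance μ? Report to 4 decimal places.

For Normal data with known variance σ², a Normal(μ₀, σ₀²) prior on μ is conjugate. Posterior precision = 1/σ₀² + n/σ²; posterior mean is the precision-weighted average of μ₀ and x̄.
Σxᵢ = 841.74 + 893.21 + 805.40 + 995.03 + 886.87 + 992.20 + 943.96 + 822.19 + 867.06 = 8047.66, so n·x̄ = 8047.66.
σ₀² = 41.52² = 1723.9104, σ² = 73.44² = 5393.4336; σ² + n·σ₀² = 5393.4336 + 9·1723.9104 = 20908.6272.
Posterior mean = (μ₀/σ₀² + n·x̄/σ²)/(1/σ₀² + n/σ²) = (σ²·μ₀ + σ₀²·n·x̄)/(σ² + n·σ₀²) = (5393.4336·878.71 + 1723.9104·8047.66)/20908.6272 = 18612708.80832/20908.6272 = 890.1928.

890.1928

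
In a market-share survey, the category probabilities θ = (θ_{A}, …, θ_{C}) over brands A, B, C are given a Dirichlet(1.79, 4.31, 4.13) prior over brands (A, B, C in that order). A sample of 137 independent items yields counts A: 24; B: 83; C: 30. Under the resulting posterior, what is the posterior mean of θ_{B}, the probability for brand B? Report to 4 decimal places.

The Dirichlet prior is conjugate to the Multinomial likelihood: each posterior αⱼ = prior αⱼ + observed count nⱼ.
Posterior concentration: (25.79, 87.31, 34.13), total = 147.23.
E[θ_{B}|data] = α_{B}/Σα = 87.31/147.23 = 0.5930.

0.5930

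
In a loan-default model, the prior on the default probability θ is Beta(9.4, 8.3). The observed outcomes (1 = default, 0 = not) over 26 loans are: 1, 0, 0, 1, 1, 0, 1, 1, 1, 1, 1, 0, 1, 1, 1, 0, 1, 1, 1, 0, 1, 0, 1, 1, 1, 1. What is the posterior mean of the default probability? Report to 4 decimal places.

0.6499

The Beta prior is conjugate to a Binomial/Bernoulli likelihood; the update adds successes to α and failures to β.
Posterior: Beta(α+k, β+n−k) = Beta(9.4+19, 8.3+7) = Beta(28.4, 15.3).
Posterior mean = α/(α+β) = 28.4/43.7 = 0.6499.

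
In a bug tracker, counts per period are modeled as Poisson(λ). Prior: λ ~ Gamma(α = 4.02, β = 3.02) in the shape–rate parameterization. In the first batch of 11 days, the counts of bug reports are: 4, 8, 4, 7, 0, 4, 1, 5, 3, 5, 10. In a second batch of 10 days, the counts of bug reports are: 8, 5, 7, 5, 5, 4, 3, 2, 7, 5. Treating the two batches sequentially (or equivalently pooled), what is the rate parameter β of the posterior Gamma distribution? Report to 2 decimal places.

24.02

With a Gamma(shape α, rate β) prior, the Poisson likelihood is conjugate: the posterior is Gamma(α + ΣXᵢ, β + n).
Batch 1: sum of counts S = 51 over n = 11 days.
After batch 1: Gamma(α+S, β+n) = Gamma(4.02+51, 3.02+11) = Gamma(55.02, 14.02).
Batch 2: sum of counts S = 51 over n = 10 days.
After batch 2: Gamma(α+S, β+n) = Gamma(55.02+51, 14.02+10) = Gamma(106.02, 24.02).
Posterior β = 24.02.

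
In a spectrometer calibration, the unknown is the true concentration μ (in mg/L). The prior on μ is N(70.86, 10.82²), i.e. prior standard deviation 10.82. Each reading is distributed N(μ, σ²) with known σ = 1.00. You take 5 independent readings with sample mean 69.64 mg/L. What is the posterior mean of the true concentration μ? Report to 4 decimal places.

For Normal data with known variance σ², a Normal(μ₀, σ₀²) prior on μ is conjugate. Posterior precision = 1/σ₀² + n/σ²; posterior mean is the precision-weighted average of μ₀ and x̄.
n·x̄ = 5·69.64 = 348.2.
σ₀² = 10.82² = 117.0724, σ² = 1.00² = 1; σ² + n·σ₀² = 1 + 5·117.0724 = 586.362.
Posterior mean = (μ₀/σ₀² + n·x̄/σ²)/(1/σ₀² + n/σ²) = (σ²·μ₀ + σ₀²·n·x̄)/(σ² + n·σ₀²) = (1·70.86 + 117.0724·348.2)/586.362 = 40835.46968/586.362 = 69.6421.

69.6421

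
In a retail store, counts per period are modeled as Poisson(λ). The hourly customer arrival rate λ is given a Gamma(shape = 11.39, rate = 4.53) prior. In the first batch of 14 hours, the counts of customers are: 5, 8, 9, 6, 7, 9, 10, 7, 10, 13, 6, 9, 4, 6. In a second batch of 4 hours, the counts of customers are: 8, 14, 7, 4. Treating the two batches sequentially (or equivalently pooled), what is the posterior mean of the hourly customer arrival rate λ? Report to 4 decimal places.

With a Gamma(shape α, rate β) prior, the Poisson likelihood is conjugate: the posterior is Gamma(α + ΣXᵢ, β + n).
Batch 1: sum of counts S = 109 over n = 14 hours.
After batch 1: Gamma(α+S, β+n) = Gamma(11.39+109, 4.53+14) = Gamma(120.39, 18.53).
Batch 2: sum of counts S = 33 over n = 4 hours.
After batch 2: Gamma(α+S, β+n) = Gamma(120.39+33, 18.53+4) = Gamma(153.39, 22.53).
Posterior mean = α/β = 153.39/22.53 = 6.8083.

6.8083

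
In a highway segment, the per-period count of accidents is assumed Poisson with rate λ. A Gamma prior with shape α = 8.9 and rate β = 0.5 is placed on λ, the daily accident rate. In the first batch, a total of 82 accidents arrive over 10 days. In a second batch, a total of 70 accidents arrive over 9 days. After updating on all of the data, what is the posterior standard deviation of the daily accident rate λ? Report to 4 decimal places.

With a Gamma(shape α, rate β) prior, the Poisson likelihood is conjugate: the posterior is Gamma(α + ΣXᵢ, β + n).
After batch 1: Gamma(α+S, β+n) = Gamma(8.9+82, 0.5+10) = Gamma(90.9, 10.5).
After batch 2: Gamma(α+S, β+n) = Gamma(90.9+70, 10.5+9) = Gamma(160.9, 19.5).
SD = √α/β = √160.9/19.5 = 0.6505.

0.6505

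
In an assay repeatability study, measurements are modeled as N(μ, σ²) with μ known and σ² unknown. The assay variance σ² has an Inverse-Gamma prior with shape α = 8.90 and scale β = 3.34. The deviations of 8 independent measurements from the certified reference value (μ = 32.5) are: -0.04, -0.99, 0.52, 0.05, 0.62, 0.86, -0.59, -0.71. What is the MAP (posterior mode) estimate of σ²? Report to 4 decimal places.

With known mean μ and an Inverse-Gamma(α, β) prior on σ², the Normal likelihood is conjugate: posterior is Inv-Gamma(α + n/2, β + Σ(xᵢ−μ)²/2).
Σ(xᵢ−μ)² = (-0.04)² + (-0.99)² + (0.52)² + (0.05)² + (0.62)² + (0.86)² + (-0.59)² + (-0.71)² = 3.2308.
Posterior: Inv-Gamma(8.90 + 8/2, 3.34 + 3.2308/2) = Inv-Gamma(12.90, 4.95540).
Mode = β/(α+1) = 4.95540/13.90 = 0.3565.

0.3565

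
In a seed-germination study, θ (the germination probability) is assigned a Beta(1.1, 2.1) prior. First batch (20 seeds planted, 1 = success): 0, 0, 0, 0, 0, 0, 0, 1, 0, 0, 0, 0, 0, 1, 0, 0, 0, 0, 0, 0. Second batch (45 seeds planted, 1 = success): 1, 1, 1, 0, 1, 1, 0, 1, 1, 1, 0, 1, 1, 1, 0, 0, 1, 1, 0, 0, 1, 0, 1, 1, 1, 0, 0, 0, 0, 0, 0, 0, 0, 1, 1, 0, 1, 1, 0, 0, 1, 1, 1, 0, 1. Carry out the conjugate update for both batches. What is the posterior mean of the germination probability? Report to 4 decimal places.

The Beta prior is conjugate to a Binomial/Bernoulli likelihood; the update adds successes to α and failures to β.
After batch 1: Beta(1.1+2, 2.1+18) = Beta(3.1, 20.1).
After batch 2: Beta(3.1+25, 20.1+20) = Beta(28.1, 40.1).
Posterior mean = α/(α+β) = 28.1/68.2 = 0.4120.

0.4120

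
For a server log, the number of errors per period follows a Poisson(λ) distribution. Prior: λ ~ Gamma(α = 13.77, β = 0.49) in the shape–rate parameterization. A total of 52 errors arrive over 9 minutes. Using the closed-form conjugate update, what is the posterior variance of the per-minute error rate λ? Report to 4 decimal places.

0.7303

With a Gamma(shape α, rate β) prior, the Poisson likelihood is conjugate: the posterior is Gamma(α + ΣXᵢ, β + n).
Posterior: Gamma(α+S, β+n) = Gamma(13.77+52, 0.49+9) = Gamma(65.77, 9.49).
Var = α/β² = 65.77/9.49² = 0.7303.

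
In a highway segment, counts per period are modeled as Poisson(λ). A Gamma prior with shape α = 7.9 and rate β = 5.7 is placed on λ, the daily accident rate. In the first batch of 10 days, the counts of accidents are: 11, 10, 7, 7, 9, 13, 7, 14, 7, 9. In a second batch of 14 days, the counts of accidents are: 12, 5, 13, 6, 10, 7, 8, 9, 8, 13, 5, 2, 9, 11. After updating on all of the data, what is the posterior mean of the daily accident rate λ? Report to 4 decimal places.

With a Gamma(shape α, rate β) prior, the Poisson likelihood is conjugate: the posterior is Gamma(α + ΣXᵢ, β + n).
Batch 1: sum of counts S = 94 over n = 10 days.
After batch 1: Gamma(α+S, β+n) = Gamma(7.9+94, 5.7+10) = Gamma(101.9, 15.7).
Batch 2: sum of counts S = 118 over n = 14 days.
After batch 2: Gamma(α+S, β+n) = Gamma(101.9+118, 15.7+14) = Gamma(219.9, 29.7).
Posterior mean = α/β = 219.9/29.7 = 7.4040.

7.4040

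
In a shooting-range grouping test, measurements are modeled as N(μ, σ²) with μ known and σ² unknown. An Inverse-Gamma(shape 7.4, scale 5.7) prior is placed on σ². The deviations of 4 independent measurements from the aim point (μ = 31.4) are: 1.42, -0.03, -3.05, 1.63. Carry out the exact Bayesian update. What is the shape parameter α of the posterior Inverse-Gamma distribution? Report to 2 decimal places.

9.40

With known mean μ and an Inverse-Gamma(α, β) prior on σ², the Normal likelihood is conjugate: posterior is Inv-Gamma(α + n/2, β + Σ(xᵢ−μ)²/2).
Σ(xᵢ−μ)² = (1.42)² + (-0.03)² + (-3.05)² + (1.63)² = 13.9767.
Posterior: Inv-Gamma(7.4 + 4/2, 5.7 + 13.9767/2) = Inv-Gamma(9.40, 12.68835).
Posterior α = 9.40.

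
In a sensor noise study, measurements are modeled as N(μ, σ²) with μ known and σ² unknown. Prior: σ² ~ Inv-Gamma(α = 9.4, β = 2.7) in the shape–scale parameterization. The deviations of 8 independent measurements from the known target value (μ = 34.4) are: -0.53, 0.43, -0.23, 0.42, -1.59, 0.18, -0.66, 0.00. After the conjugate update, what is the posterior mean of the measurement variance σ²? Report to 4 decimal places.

With known mean μ and an Inverse-Gamma(α, β) prior on σ², the Normal likelihood is conjugate: posterior is Inv-Gamma(α + n/2, β + Σ(xᵢ−μ)²/2).
Σ(xᵢ−μ)² = (-0.53)² + (0.43)² + (-0.23)² + (0.42)² + (-1.59)² + (0.18)² + (-0.66)² + (0.00)² = 3.6912.
Posterior: Inv-Gamma(9.4 + 8/2, 2.7 + 3.6912/2) = Inv-Gamma(13.40, 4.54560).
E[σ²|data] = β/(α−1) = 4.54560/12.40 = 0.3666.

0.3666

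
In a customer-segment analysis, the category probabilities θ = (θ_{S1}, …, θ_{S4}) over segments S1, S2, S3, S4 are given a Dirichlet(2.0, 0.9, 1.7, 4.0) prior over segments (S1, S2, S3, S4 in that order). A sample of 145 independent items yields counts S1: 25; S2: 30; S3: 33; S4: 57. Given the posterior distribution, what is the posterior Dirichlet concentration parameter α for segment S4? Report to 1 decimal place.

The Dirichlet prior is conjugate to the Multinomial likelihood: each posterior αⱼ = prior αⱼ + observed count nⱼ.
Posterior concentration: (27.0, 30.9, 34.7, 61.0), total = 153.6.
α_{S4} = 4.0 + 57 = 61.0.

61.0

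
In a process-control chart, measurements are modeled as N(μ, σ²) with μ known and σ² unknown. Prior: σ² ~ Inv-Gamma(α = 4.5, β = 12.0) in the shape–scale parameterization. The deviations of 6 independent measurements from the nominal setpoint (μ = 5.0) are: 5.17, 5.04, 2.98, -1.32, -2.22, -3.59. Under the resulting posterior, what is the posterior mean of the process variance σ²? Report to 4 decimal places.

8.0438

With known mean μ and an Inverse-Gamma(α, β) prior on σ², the Normal likelihood is conjugate: posterior is Inv-Gamma(α + n/2, β + Σ(xᵢ−μ)²/2).
Σ(xᵢ−μ)² = (5.17)² + (5.04)² + (2.98)² + (-1.32)² + (-2.22)² + (-3.59)² = 80.5698.
Posterior: Inv-Gamma(4.5 + 6/2, 12.0 + 80.5698/2) = Inv-Gamma(7.50, 52.28490).
E[σ²|data] = β/(α−1) = 52.28490/6.50 = 8.0438.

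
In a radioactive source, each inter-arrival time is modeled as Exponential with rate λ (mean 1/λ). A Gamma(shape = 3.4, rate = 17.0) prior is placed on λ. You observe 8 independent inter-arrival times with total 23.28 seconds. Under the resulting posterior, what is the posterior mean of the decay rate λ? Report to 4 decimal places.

0.2830

With a Gamma(shape α, rate β) prior on the exponential rate λ, the posterior after n observations with total T = Σxᵢ is Gamma(α+n, β+T).
Posterior: Gamma(3.4+8, 17.0+23.28) = Gamma(11.4, 40.28).
Posterior mean of λ = α/β = 11.4/40.28 = 0.2830.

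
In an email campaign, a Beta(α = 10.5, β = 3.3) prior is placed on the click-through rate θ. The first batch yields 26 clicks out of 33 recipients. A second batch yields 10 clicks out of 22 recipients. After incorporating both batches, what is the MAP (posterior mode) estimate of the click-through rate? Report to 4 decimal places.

The Beta prior is conjugate to a Binomial/Bernoulli likelihood; the update adds successes to α and failures to β.
After batch 1: Beta(10.5+26, 3.3+7) = Beta(36.5, 10.3).
After batch 2: Beta(36.5+10, 10.3+12) = Beta(46.5, 22.3).
Mode of Beta(a,b) for a,b>1 is (a−1)/(a+b−2) = 45.5/66.8 = 0.6811.

0.6811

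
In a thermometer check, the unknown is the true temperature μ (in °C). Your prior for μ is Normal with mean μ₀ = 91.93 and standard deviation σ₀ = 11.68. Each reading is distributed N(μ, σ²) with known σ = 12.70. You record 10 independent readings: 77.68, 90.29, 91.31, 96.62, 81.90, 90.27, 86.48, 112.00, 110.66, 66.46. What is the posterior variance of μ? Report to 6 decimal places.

For Normal data with known variance σ², a Normal(μ₀, σ₀²) prior on μ is conjugate. Posterior precision = 1/σ₀² + n/σ²; posterior mean is the precision-weighted average of μ₀ and x̄.
σ₀² = 11.68² = 136.4224, σ² = 12.70² = 161.29; σ² + n·σ₀² = 161.29 + 10·136.4224 = 1525.514.
Posterior precision = 1/σ₀² + n/σ² = 1/136.4224 + 10/161.29 = (σ² + n·σ₀²)/(σ₀²σ²) = 1525.514/(136.4224·161.29); posterior variance σₙ² = σ₀²σ²/(σ² + n·σ₀²) = 136.4224·161.29/1525.514 = 14.423708.

14.423708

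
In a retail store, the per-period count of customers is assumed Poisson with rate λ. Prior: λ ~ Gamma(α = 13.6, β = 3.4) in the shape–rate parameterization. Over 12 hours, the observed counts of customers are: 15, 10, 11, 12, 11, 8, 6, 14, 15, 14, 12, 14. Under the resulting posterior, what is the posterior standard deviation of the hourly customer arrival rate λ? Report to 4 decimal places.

With a Gamma(shape α, rate β) prior, the Poisson likelihood is conjugate: the posterior is Gamma(α + ΣXᵢ, β + n).
Sum of counts S = 142 over n = 12 hours.
Posterior: Gamma(α+S, β+n) = Gamma(13.6+142, 3.4+12) = Gamma(155.6, 15.4).
SD = √α/β = √155.6/15.4 = 0.8100.

0.8100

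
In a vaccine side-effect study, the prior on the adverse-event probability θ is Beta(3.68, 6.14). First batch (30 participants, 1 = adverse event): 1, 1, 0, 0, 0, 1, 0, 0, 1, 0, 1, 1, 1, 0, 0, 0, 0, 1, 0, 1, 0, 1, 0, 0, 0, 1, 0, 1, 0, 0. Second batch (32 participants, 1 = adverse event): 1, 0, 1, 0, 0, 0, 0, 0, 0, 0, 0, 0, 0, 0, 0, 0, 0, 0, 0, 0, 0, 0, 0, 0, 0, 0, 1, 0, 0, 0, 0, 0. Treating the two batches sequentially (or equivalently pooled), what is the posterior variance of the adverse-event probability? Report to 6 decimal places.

0.002643

The Beta prior is conjugate to a Binomial/Bernoulli likelihood; the update adds successes to α and failures to β.
After batch 1: Beta(3.68+12, 6.14+18) = Beta(15.68, 24.14).
After batch 2: Beta(15.68+3, 24.14+29) = Beta(18.68, 53.14).
Var = αβ/((α+β)²(α+β+1)) = 18.68·53.14/(71.82²·72.82) = 0.002643.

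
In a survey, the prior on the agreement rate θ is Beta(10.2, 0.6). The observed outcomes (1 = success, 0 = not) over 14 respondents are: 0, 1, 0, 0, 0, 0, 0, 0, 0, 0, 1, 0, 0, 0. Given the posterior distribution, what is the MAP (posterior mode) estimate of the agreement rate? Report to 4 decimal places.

The Beta prior is conjugate to a Binomial/Bernoulli likelihood; the update adds successes to α and failures to β.
Posterior: Beta(α+k, β+n−k) = Beta(10.2+2, 0.6+12) = Beta(12.2, 12.6).
Mode of Beta(a,b) for a,b>1 is (a−1)/(a+b−2) = 11.2/22.8 = 0.4912.

0.4912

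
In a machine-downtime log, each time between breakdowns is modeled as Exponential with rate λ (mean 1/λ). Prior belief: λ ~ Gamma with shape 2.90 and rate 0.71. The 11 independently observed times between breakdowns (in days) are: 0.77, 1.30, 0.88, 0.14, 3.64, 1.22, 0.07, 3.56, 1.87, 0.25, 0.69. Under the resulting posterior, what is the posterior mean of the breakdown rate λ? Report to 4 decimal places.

With a Gamma(shape α, rate β) prior on the exponential rate λ, the posterior after n observations with total T = Σxᵢ is Gamma(α+n, β+T).
Sum of observations T = 14.39 days; n = 11.
Posterior: Gamma(2.90+11, 0.71+14.39) = Gamma(13.90, 15.10).
Posterior mean of λ = α/β = 13.90/15.10 = 0.9205.

0.9205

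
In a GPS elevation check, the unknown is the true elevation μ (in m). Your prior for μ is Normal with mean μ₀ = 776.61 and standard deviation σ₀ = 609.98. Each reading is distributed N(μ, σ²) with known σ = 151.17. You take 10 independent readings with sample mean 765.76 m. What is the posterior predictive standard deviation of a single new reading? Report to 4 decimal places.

For Normal data with known variance σ², a Normal(μ₀, σ₀²) prior on μ is conjugate. Posterior precision = 1/σ₀² + n/σ²; posterior mean is the precision-weighted average of μ₀ and x̄.
σ₀² = 609.98² = 372075.6004, σ² = 151.17² = 22852.3689; σ² + n·σ₀² = 22852.3689 + 10·372075.6004 = 3743608.3729.
Posterior precision = 1/σ₀² + n/σ² = 1/372075.6004 + 10/22852.3689 = (σ² + n·σ₀²)/(σ₀²σ²) = 3743608.3729/(372075.6004·22852.3689); posterior variance σₙ² = σ₀²σ²/(σ² + n·σ₀²) = 372075.6004·22852.3689/3743608.3729 = 2271.286960.
Predictive variance for one new observation = σₙ² + σ² = 372075.6004·22852.3689/3743608.3729 + 22852.3689 = σ²·(σ₀² + 3743608.3729)/3743608.3729 = 22852.3689·4115683.9733/3743608.3729 = 25123.655860; SD = √(22852.3689·4115683.9733/3743608.3729) = 158.5044.

158.5044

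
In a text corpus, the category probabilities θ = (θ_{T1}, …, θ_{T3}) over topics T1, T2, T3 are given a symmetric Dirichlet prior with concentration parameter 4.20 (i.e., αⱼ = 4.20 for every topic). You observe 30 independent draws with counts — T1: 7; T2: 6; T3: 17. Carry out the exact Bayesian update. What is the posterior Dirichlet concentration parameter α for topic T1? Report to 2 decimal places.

11.20

The Dirichlet prior is conjugate to the Multinomial likelihood: each posterior αⱼ = prior αⱼ + observed count nⱼ.
Posterior concentration: (11.20, 10.20, 21.20), total = 42.60.
α_{T1} = 4.20 + 7 = 11.20.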